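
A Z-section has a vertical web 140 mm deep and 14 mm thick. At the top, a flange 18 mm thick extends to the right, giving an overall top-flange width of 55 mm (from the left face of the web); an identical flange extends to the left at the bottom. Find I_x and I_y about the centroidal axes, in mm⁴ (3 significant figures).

I_x ≈ 8.73 × 10⁶ mm⁴, I_y ≈ 1.36 × 10⁶ mm⁴

Treat the section as a set of non-overlapping primitives; coordinates are from the bounding-box lower-left.
Web: 14 × 140, A = 1 960 mm², y = 70 mm, Ī = 3 201 333 mm⁴.
Top flange (beyond web): 41 × 18, A = 738 mm², y = 131 mm, Ī = 19 926 mm⁴.
Bottom flange (beyond web): 41 × 18, A = 738 mm², y = 9 mm, Ī = 19 926 mm⁴.
Centroid: ȳ = ΣA·y / ΣA = 70 mm.
Transfer each piece to the centroidal x-axis using Ī + A·d² with d = y − 70:
  web: d = 0 mm → contributes +3 201 333 mm⁴
  top flange (beyond web): d = 61 mm → contributes +2 766 024 mm⁴
  bottom flange (beyond web): d = -61 mm → contributes +2 766 024 mm⁴
Total I = 8 733 381 mm⁴.
For the y-axis: x̄ = 48 mm.
Repeating about the centroidal y-axis gives I_y = 1 355 001 mm⁴.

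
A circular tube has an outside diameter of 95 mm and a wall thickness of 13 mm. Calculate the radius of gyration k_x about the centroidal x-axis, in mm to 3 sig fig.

k_x ≈ 29.4 mm

Treat the section as a set of non-overlapping primitives; coordinates are from the bounding-box lower-left.
Outer circle: ⌀95, A = 7088.2 mm², y = 47.5 mm, Ī = 3 998 198 mm⁴.
Bore (subtracted): ⌀69, A = 3739.3 mm², y = 47.5 mm, Ī = 1 112 670 mm⁴.
By symmetry the centroid is at mid-height, ȳ = 47.5 mm.
All pieces are centred on the centroidal x-axis, so I = ΣĪ (holes subtracted) = 2 885 529 mm⁴.
Radius of gyration: k = √(I/A) = √(2 885 529 / 3348.9) = 29.353 mm.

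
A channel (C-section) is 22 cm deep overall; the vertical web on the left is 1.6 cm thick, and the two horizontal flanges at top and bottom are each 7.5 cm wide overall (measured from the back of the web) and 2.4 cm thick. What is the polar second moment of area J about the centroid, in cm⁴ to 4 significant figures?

J ≈ 4464 cm⁴

Decompose the section into non-overlapping parts with the origin at the bottom-left of its bounding rectangle.
Web: 1.6 × 22, A = 35.2 cm², y = 11 cm, Ī = 1419.73 cm⁴.
Top flange (beyond web): 5.9 × 2.4, A = 14.16 cm², y = 20.8 cm, Ī = 6.7968 cm⁴.
Bottom flange (beyond web): 5.9 × 2.4, A = 14.16 cm², y = 1.2 cm, Ī = 6.7968 cm⁴.
By symmetry the centroid is at mid-height, ȳ = 11 cm.
Transfer each piece to the centroidal x-axis using Ī + A·d² with d = y − 11:
  web: d = 0 cm → contributes +1419.73 cm⁴
  top flange (beyond web): d = 9.8 cm → contributes +1366.72 cm⁴
  bottom flange (beyond web): d = -9.8 cm → contributes +1366.72 cm⁴
Total I = 4153.18 cm⁴.
For the y-axis: x̄ = 2.47191 cm.
Repeating about the centroidal y-axis gives I_y = 310.354 cm⁴.
Polar second moment: J = I_x + I_y = 4463.53 cm⁴.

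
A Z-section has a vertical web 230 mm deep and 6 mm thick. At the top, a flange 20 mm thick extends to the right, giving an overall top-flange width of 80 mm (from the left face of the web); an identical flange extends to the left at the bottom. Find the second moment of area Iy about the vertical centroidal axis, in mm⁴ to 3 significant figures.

Iy ≈ 6.09 × 10⁶ mm⁴

Decompose the section into non-overlapping parts with the origin at the bottom-left of its bounding rectangle.
Web: 6 × 230, A = 1 380 mm², x = 77 mm, Ī = 4 140 mm⁴.
Top flange (beyond web): 74 × 20, A = 1 480 mm², x = 117 mm, Ī = 675 373 mm⁴.
Bottom flange (beyond web): 74 × 20, A = 1 480 mm², x = 37 mm, Ī = 675 373 mm⁴.
Centroid: x̄ = ΣA·x / ΣA = 77 mm.
Transfer each piece to the vertical centroidal axis using Ī + A·d² with d = x − 77:
  web: d = 0 mm → contributes +4 140 mm⁴
  top flange (beyond web): d = 40 mm → contributes +3 043 373 mm⁴
  bottom flange (beyond web): d = -40 mm → contributes +3 043 373 mm⁴
Total I = 6 090 887 mm⁴.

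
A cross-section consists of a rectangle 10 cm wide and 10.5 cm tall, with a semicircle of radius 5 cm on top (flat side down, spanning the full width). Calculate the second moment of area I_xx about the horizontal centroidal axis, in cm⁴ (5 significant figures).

I_xx ≈ 2586.6 cm⁴

Split into non-overlapping primitives; take the origin at the lower-left of the bounding box.
Rectangular body: 10 × 10.5, A = 105 cm², y = 5.25 cm, Ī = 964.6875 cm⁴.
Semicircular cap: semicircle r = 5, A = 39.26991 cm², y = 12.62207 cm, Ī = 68.5981 cm⁴.
Centroid: ȳ = ΣA·y / ΣA = 7.256658 cm.
Transfer each piece to the horizontal centroidal axis using Ī + A·d² with d = y − 7.256658:
  rectangular body: d = -2.006658 cm → contributes +1387.488 cm⁴
  semicircular cap: d = 5.365408 cm → contributes +1199.085 cm⁴
Total I = 2586.573 cm⁴.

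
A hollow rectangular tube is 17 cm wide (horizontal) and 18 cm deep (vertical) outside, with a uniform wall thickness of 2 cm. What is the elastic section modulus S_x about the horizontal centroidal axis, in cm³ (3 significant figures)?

S_x ≈ 588 cm³

Split into non-overlapping primitives; take the origin at the lower-left of the bounding box.
Outer rectangle: 17 × 18, A = 306 cm², y = 9 cm, Ī = 8 262 cm⁴.
Inner void (subtracted): 13 × 14, A = 182 cm², y = 9 cm, Ī = 2972.7 cm⁴.
By symmetry the centroid is at mid-height, ȳ = 9 cm.
All pieces are centred on the horizontal centroidal axis, so I = ΣĪ (holes subtracted) = 5289.3 cm⁴.
Extreme fibre distance c = 9 cm; S = I/c = 587.7 cm³.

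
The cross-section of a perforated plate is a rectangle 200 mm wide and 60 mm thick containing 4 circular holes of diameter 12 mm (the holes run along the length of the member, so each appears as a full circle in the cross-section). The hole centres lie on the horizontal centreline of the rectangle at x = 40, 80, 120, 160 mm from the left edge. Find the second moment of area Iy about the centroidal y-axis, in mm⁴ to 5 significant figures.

Split into non-overlapping primitives; take the origin at the lower-left of the bounding box.
Plate: 200 × 60, A = 12 000 mm², x = 100 mm, Ī = 40 000 000 mm⁴.
Hole 1 (subtracted): ⌀12, A = 113.0973 mm², x = 40 mm, Ī = 1017.876 mm⁴.
Hole 2 (subtracted): ⌀12, A = 113.0973 mm², x = 80 mm, Ī = 1017.876 mm⁴.
Hole 3 (subtracted): ⌀12, A = 113.0973 mm², x = 120 mm, Ī = 1017.876 mm⁴.
Hole 4 (subtracted): ⌀12, A = 113.0973 mm², x = 160 mm, Ī = 1017.876 mm⁴.
By symmetry the centroid is at mid-width, x̄ = 100 mm.
Transfer each piece to the centroidal y-axis using Ī + A·d² with d = x − 100:
  plate: d = 0 mm → contributes +40 000 000 mm⁴
  hole 1: d = -60 mm → contributes −408168.3 mm⁴
  hole 2: d = -20 mm → contributes −46256.81 mm⁴
  hole 3: d = 20 mm → contributes −46256.81 mm⁴
  hole 4: d = 60 mm → contributes −408168.3 mm⁴
Total I = 39 091 150 mm⁴.

Iy ≈ 3.9091 × 10⁷ mm⁴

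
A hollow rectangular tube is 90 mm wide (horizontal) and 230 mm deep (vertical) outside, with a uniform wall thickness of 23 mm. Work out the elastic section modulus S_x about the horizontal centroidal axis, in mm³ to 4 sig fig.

S_x ≈ 5.949 × 10⁵ mm³

Treat the section as a set of non-overlapping primitives; coordinates are from the bounding-box lower-left.
Outer rectangle: 90 × 230, A = 20 700 mm², y = 115 mm, Ī = 91 252 500 mm⁴.
Inner void (subtracted): 44 × 184, A = 8 096 mm², y = 115 mm, Ī = 22 841 515 mm⁴.
By symmetry the centroid is at mid-height, ȳ = 115 mm.
All pieces are centred on the horizontal centroidal axis, so I = ΣĪ (holes subtracted) = 68 410 985 mm⁴.
Extreme fibre distance c = 115 mm; S = I/c = 594 878 mm³.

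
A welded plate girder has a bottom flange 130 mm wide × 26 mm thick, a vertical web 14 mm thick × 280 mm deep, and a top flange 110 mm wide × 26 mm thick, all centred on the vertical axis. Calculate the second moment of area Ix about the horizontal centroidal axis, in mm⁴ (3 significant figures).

Ix ≈ 1.71 × 10⁸ mm⁴

Split into non-overlapping primitives; take the origin at the lower-left of the bounding box.
Bottom plate: 130 × 26, A = 3 380 mm², y = 13 mm, Ī = 190 407 mm⁴.
Web plate: 14 × 280, A = 3 920 mm², y = 166 mm, Ī = 25 610 667 mm⁴.
Top plate: 110 × 26, A = 2 860 mm², y = 319 mm, Ī = 161 113 mm⁴.
Centroid: ȳ = ΣA·y / ΣA = 158.17 mm.
Transfer each piece to the horizontal centroidal axis using Ī + A·d² with d = y − 158.17:
  bottom plate: d = -145.17 mm → contributes +71 420 943 mm⁴
  web plate: d = 7.8307 mm → contributes +25 851 041 mm⁴
  top plate: d = 160.83 mm → contributes +74 139 352 mm⁴
Total I = 171 411 335 mm⁴.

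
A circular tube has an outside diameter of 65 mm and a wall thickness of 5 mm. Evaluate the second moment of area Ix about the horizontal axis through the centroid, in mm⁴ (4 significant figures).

Split into non-overlapping primitives; take the origin at the lower-left of the bounding box.
Outer circle: ⌀65, A = 3318.31 mm², y = 32.5 mm, Ī = 876 241 mm⁴.
Bore (subtracted): ⌀55, A = 2375.83 mm², y = 32.5 mm, Ī = 449 180 mm⁴.
By symmetry the centroid is at mid-height, ȳ = 32.5 mm.
All pieces are centred on the horizontal axis through the centroid, so I = ΣĪ (holes subtracted) = 427 060 mm⁴.

Ix ≈ 4.271 × 10⁵ mm⁴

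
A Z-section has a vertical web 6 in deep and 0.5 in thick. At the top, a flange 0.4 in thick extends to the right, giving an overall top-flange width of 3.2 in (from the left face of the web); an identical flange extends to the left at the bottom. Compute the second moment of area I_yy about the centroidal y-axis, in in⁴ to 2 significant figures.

I_yy ≈ 6.9 in⁴

Treat the section as a set of non-overlapping primitives; coordinates are from the bounding-box lower-left.
Web: 0.5 × 6, A = 3 in², x = 2.95 in, Ī = 0.0625 in⁴.
Top flange (beyond web): 2.7 × 0.4, A = 1.08 in², x = 4.55 in, Ī = 0.6561 in⁴.
Bottom flange (beyond web): 2.7 × 0.4, A = 1.08 in², x = 1.35 in, Ī = 0.6561 in⁴.
Centroid: x̄ = ΣA·x / ΣA = 2.95 in.
Transfer each piece to the centroidal y-axis using Ī + A·d² with d = x − 2.95:
  web: d = 0 in → contributes +0.0625 in⁴
  top flange (beyond web): d = 1.6 in → contributes +3.421 in⁴
  bottom flange (beyond web): d = -1.6 in → contributes +3.421 in⁴
Total I = 6.904 in⁴.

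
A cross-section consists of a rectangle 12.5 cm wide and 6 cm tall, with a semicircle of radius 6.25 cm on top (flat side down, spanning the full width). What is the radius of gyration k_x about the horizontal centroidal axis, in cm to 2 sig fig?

k_x ≈ 3.3 cm

Decompose the section into non-overlapping parts with the origin at the bottom-left of its bounding rectangle.
Rectangular body: 12.5 × 6, A = 75 cm², y = 3 cm, Ī = 225 cm⁴.
Semicircular cap: semicircle r = 6.25, A = 61.36 cm², y = 8.653 cm, Ī = 167.5 cm⁴.
Centroid: ȳ = ΣA·y / ΣA = 5.544 cm.
Transfer each piece to the horizontal centroidal axis using Ī + A·d² with d = y − 5.544:
  rectangular body: d = -2.544 cm → contributes +710.2 cm⁴
  semicircular cap: d = 3.109 cm → contributes +760.6 cm⁴
Total I = 1 471 cm⁴.
Radius of gyration: k = √(I/A) = √(1 471 / 136.4) = 3.284 cm.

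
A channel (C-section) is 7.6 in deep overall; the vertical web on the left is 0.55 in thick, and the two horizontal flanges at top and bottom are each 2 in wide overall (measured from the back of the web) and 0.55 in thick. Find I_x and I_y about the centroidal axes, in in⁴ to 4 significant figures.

I_x ≈ 39.98 in⁴, I_y ≈ 1.539 in⁴

Break the section into simple shapes (no overlaps), measuring from the bottom-left corner of the bounding box.
Web: 0.55 × 7.6, A = 4.18 in², y = 3.8 in, Ī = 20.1197 in⁴.
Top flange (beyond web): 1.45 × 0.55, A = 0.7975 in², y = 7.325 in, Ī = 0.0201036 in⁴.
Bottom flange (beyond web): 1.45 × 0.55, A = 0.7975 in², y = 0.275 in, Ī = 0.0201036 in⁴.
By symmetry the centroid is at mid-height, ȳ = 3.8 in.
Transfer each piece to the centroidal x-axis using Ī + A·d² with d = y − 3.8:
  web: d = 0 in → contributes +20.1197 in⁴
  top flange (beyond web): d = 3.525 in → contributes +9.92954 in⁴
  bottom flange (beyond web): d = -3.525 in → contributes +9.92954 in⁴
Total I = 39.9788 in⁴.
For the y-axis: x̄ = 0.55119 in.
Repeating about the centroidal y-axis gives I_y = 1.5393 in⁴.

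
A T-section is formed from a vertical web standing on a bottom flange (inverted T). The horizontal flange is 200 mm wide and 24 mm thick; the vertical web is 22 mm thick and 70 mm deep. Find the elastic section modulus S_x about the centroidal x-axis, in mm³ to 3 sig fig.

S_x ≈ 4.87 × 10⁴ mm³

Decompose the section into non-overlapping parts with the origin at the bottom-left of its bounding rectangle.
Flange: 200 × 24, A = 4 800 mm², y = 12 mm, Ī = 230 400 mm⁴.
Web: 22 × 70, A = 1 540 mm², y = 59 mm, Ī = 628 833 mm⁴.
Centroid: ȳ = ΣA·y / ΣA = 23.416 mm.
Transfer each piece to the centroidal x-axis using Ī + A·d² with d = y − 23.416:
  flange: d = -11.416 mm → contributes +856 005 mm⁴
  web: d = 35.584 mm → contributes +2 578 770 mm⁴
Total I = 3 434 774 mm⁴.
Extreme fibre distance c = 70.584 mm; S = I/c = 48 662 mm³.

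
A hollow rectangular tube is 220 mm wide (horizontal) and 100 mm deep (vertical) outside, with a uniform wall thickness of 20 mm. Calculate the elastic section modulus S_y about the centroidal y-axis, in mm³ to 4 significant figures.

Decompose the section into non-overlapping parts with the origin at the bottom-left of its bounding rectangle.
Outer rectangle: 220 × 100, A = 22 000 mm², x = 110 mm, Ī = 88 733 333 mm⁴.
Inner void (subtracted): 180 × 60, A = 10 800 mm², x = 110 mm, Ī = 29 160 000 mm⁴.
By symmetry the centroid is at mid-width, x̄ = 110 mm.
All pieces are centred on the centroidal y-axis, so I = ΣĪ (holes subtracted) = 59 573 333 mm⁴.
Extreme fibre distance c = 110 mm; S = I/c = 541 576 mm³.

S_y ≈ 5.416 × 10⁵ mm³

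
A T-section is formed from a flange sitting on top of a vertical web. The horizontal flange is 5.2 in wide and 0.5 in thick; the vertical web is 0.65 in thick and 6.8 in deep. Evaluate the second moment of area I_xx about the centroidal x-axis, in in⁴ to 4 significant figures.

I_xx ≈ 38.90 in⁴

Split into non-overlapping primitives; take the origin at the lower-left of the bounding box.
Flange: 5.2 × 0.5, A = 2.6 in², y = 7.05 in, Ī = 0.0541667 in⁴.
Web: 0.65 × 6.8, A = 4.42 in², y = 3.4 in, Ī = 17.0317 in⁴.
Centroid: ȳ = ΣA·y / ΣA = 4.75185 in.
Transfer each piece to the centroidal x-axis using Ī + A·d² with d = y − 4.75185:
  flange: d = 2.29815 in → contributes +13.786 in⁴
  web: d = -1.35185 in → contributes +25.1093 in⁴
Total I = 38.8953 in⁴.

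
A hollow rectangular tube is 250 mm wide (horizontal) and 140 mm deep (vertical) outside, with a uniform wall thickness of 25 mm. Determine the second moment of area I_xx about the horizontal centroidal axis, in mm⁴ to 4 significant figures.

Split into non-overlapping primitives; take the origin at the lower-left of the bounding box.
Outer rectangle: 250 × 140, A = 35 000 mm², y = 70 mm, Ī = 57 166 667 mm⁴.
Inner void (subtracted): 200 × 90, A = 18 000 mm², y = 70 mm, Ī = 12 150 000 mm⁴.
By symmetry the centroid is at mid-height, ȳ = 70 mm.
All pieces are centred on the horizontal centroidal axis, so I = ΣĪ (holes subtracted) = 45 016 667 mm⁴.

I_xx ≈ 4.502 × 10⁷ mm⁴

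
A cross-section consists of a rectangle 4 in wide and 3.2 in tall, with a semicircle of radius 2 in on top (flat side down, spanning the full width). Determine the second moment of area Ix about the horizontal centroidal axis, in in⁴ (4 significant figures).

Ix ≈ 37.95 in⁴

Treat the section as a set of non-overlapping primitives; coordinates are from the bounding-box lower-left.
Rectangular body: 4 × 3.2, A = 12.8 in², y = 1.6 in, Ī = 10.9227 in⁴.
Semicircular cap: semicircle r = 2, A = 6.28319 in², y = 4.04883 in, Ī = 1.75611 in⁴.
Centroid: ȳ = ΣA·y / ΣA = 2.40628 in.
Transfer each piece to the horizontal centroidal axis using Ī + A·d² with d = y − 2.40628:
  rectangular body: d = -0.806282 in → contributes +19.2438 in⁴
  semicircular cap: d = 1.64254 in → contributes +18.7078 in⁴
Total I = 37.9517 in⁴.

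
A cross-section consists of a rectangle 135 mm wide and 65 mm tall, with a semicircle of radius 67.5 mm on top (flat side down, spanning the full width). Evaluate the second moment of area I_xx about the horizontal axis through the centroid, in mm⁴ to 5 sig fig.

I_xx ≈ 2.0107 × 10⁷ mm⁴

Break the section into simple shapes (no overlaps), measuring from the bottom-left corner of the bounding box.
Rectangular body: 135 × 65, A = 8 775 mm², y = 32.5 mm, Ī = 3 089 531 mm⁴.
Semicircular cap: semicircle r = 67.5, A = 7156.941 mm², y = 93.64789 mm, Ī = 2 278 490 mm⁴.
Centroid: ȳ = ΣA·y / ΣA = 59.96883 mm.
Transfer each piece to the horizontal axis through the centroid using Ī + A·d² with d = y − 59.96883:
  rectangular body: d = -27.46883 mm → contributes +9 710 592 mm⁴
  semicircular cap: d = 33.67906 mm → contributes +10 396 457 mm⁴
Total I = 20 107 048 mm⁴.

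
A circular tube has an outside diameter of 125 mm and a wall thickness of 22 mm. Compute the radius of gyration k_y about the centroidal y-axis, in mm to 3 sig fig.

k_y ≈ 37.2 mm

Split into non-overlapping primitives; take the origin at the lower-left of the bounding box.
Outer circle: ⌀125, A = 12 272 mm², x = 62.5 mm, Ī = 11 984 225 mm⁴.
Bore (subtracted): ⌀81, A = 5 153 mm², x = 62.5 mm, Ī = 2 113 051 mm⁴.
By symmetry the centroid is at mid-width, x̄ = 62.5 mm.
All pieces are centred on the centroidal y-axis, so I = ΣĪ (holes subtracted) = 9 871 174 mm⁴.
Radius of gyration: k = √(I/A) = √(9 871 174 / 7118.8) = 37.237 mm.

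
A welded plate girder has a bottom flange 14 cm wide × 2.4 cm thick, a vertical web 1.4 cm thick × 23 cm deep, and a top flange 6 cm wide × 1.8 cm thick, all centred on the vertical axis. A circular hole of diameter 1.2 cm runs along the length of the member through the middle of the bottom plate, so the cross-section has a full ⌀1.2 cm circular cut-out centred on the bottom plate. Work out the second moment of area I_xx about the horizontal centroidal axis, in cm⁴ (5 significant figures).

I_xx ≈ 7308.7 cm⁴

Split into non-overlapping primitives; take the origin at the lower-left of the bounding box.
Bottom plate: 14 × 2.4, A = 33.6 cm², y = 1.2 cm, Ī = 16.128 cm⁴.
Web plate: 1.4 × 23, A = 32.2 cm², y = 13.9 cm, Ī = 1419.483 cm⁴.
Top plate: 6 × 1.8, A = 10.8 cm², y = 26.3 cm, Ī = 2.916 cm⁴.
Hole (subtracted): ⌀1.2, A = 1.130973 cm², y = 1.2 cm, Ī = 0.1017876 cm⁴.
Centroid: ȳ = ΣA·y / ΣA = 10.21058 cm.
Transfer each piece to the horizontal centroidal axis using Ī + A·d² with d = y − 10.21058:
  bottom plate: d = -9.010584 cm → contributes +2744.133 cm⁴
  web plate: d = 3.689416 cm → contributes +1857.783 cm⁴
  top plate: d = 16.08942 cm → contributes +2798.705 cm⁴
  hole: d = -9.010584 cm → contributes −91.92622 cm⁴
Total I = 7308.694 cm⁴.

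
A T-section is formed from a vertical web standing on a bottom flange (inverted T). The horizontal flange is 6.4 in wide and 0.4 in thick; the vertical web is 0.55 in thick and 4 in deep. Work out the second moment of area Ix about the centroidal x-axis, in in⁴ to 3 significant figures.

Ix ≈ 8.69 in⁴

Break the section into simple shapes (no overlaps), measuring from the bottom-left corner of the bounding box.
Flange: 6.4 × 0.4, A = 2.56 in², y = 0.2 in, Ī = 0.034133 in⁴.
Web: 0.55 × 4, A = 2.2 in², y = 2.4 in, Ī = 2.9333 in⁴.
Centroid: ȳ = ΣA·y / ΣA = 1.2168 in.
Transfer each piece to the centroidal x-axis using Ī + A·d² with d = y − 1.2168:
  flange: d = -1.0168 in → contributes +2.6809 in⁴
  web: d = 1.1832 in → contributes +6.0132 in⁴
Total I = 8.6941 in⁴.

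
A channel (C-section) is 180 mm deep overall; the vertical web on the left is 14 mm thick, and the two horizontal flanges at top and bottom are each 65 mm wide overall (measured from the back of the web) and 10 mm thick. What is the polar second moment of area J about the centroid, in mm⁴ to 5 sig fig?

J ≈ 1.5211 × 10⁷ mm⁴

Treat the section as a set of non-overlapping primitives; coordinates are from the bounding-box lower-left.
Web: 14 × 180, A = 2 520 mm², y = 90 mm, Ī = 6 804 000 mm⁴.
Top flange (beyond web): 51 × 10, A = 510 mm², y = 175 mm, Ī = 4 250 mm⁴.
Bottom flange (beyond web): 51 × 10, A = 510 mm², y = 5 mm, Ī = 4 250 mm⁴.
By symmetry the centroid is at mid-height, ȳ = 90 mm.
Transfer each piece to the centroidal x-axis using Ī + A·d² with d = y − 90:
  web: d = 0 mm → contributes +6 804 000 mm⁴
  top flange (beyond web): d = 85 mm → contributes +3 689 000 mm⁴
  bottom flange (beyond web): d = -85 mm → contributes +3 689 000 mm⁴
Total I = 14 182 000 mm⁴.
For the y-axis: x̄ = 16.36441 mm.
Repeating about the centroidal y-axis gives I_y = 1 029 190 mm⁴.
Polar second moment: J = I_x + I_y = 15 211 190 mm⁴.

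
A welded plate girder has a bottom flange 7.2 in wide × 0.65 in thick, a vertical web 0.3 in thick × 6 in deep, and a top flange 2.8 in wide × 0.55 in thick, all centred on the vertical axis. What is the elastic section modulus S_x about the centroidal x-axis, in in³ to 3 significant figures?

S_x ≈ 12.4 in³

Break the section into simple shapes (no overlaps), measuring from the bottom-left corner of the bounding box.
Bottom plate: 7.2 × 0.65, A = 4.68 in², y = 0.325 in, Ī = 0.16478 in⁴.
Web plate: 0.3 × 6, A = 1.8 in², y = 3.65 in, Ī = 5.4 in⁴.
Top plate: 2.8 × 0.55, A = 1.54 in², y = 6.925 in, Ī = 0.038821 in⁴.
Centroid: ȳ = ΣA·y / ΣA = 2.3386 in.
Transfer each piece to the centroidal x-axis using Ī + A·d² with d = y − 2.3386:
  bottom plate: d = -2.0136 in → contributes +19.14 in⁴
  web plate: d = 1.3114 in → contributes +8.4956 in⁴
  top plate: d = 4.5864 in → contributes +32.433 in⁴
Total I = 60.069 in⁴.
Extreme fibre distance c = 4.8614 in; S = I/c = 12.356 in³.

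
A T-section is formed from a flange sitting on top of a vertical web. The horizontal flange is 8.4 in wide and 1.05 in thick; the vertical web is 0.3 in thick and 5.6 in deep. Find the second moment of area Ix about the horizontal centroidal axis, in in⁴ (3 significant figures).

Decompose the section into non-overlapping parts with the origin at the bottom-left of its bounding rectangle.
Flange: 8.4 × 1.05, A = 8.82 in², y = 6.125 in, Ī = 0.81034 in⁴.
Web: 0.3 × 5.6, A = 1.68 in², y = 2.8 in, Ī = 4.3904 in⁴.
Centroid: ȳ = ΣA·y / ΣA = 5.593 in.
Transfer each piece to the horizontal centroidal axis using Ī + A·d² with d = y − 5.593:
  flange: d = 0.532 in → contributes +3.3066 in⁴
  web: d = -2.793 in → contributes +17.496 in⁴
Total I = 20.802 in⁴.

Ix ≈ 20.8 in⁴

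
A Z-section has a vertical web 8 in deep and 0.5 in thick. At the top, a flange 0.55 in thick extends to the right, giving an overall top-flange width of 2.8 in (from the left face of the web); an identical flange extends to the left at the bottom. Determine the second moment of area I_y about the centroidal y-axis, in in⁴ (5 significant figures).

I_y ≈ 6.1574 in⁴

Break the section into simple shapes (no overlaps), measuring from the bottom-left corner of the bounding box.
Web: 0.5 × 8, A = 4 in², x = 2.55 in, Ī = 0.08333333 in⁴.
Top flange (beyond web): 2.3 × 0.55, A = 1.265 in², x = 3.95 in, Ī = 0.5576542 in⁴.
Bottom flange (beyond web): 2.3 × 0.55, A = 1.265 in², x = 1.15 in, Ī = 0.5576542 in⁴.
Centroid: x̄ = ΣA·x / ΣA = 2.55 in.
Transfer each piece to the centroidal y-axis using Ī + A·d² with d = x − 2.55:
  web: d = 0 in → contributes +0.08333333 in⁴
  top flange (beyond web): d = 1.4 in → contributes +3.037054 in⁴
  bottom flange (beyond web): d = -1.4 in → contributes +3.037054 in⁴
Total I = 6.157442 in⁴.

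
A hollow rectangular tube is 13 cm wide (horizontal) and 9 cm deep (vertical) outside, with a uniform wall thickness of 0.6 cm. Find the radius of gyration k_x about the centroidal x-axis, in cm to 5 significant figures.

k_x ≈ 3.5979 cm

Decompose the section into non-overlapping parts with the origin at the bottom-left of its bounding rectangle.
Outer rectangle: 13 × 9, A = 117 cm², y = 4.5 cm, Ī = 789.75 cm⁴.
Inner void (subtracted): 11.8 × 7.8, A = 92.04 cm², y = 4.5 cm, Ī = 466.6428 cm⁴.
By symmetry the centroid is at mid-height, ȳ = 4.5 cm.
All pieces are centred on the centroidal x-axis, so I = ΣĪ (holes subtracted) = 323.1072 cm⁴.
Radius of gyration: k = √(I/A) = √(323.1072 / 24.96) = 3.597916 cm.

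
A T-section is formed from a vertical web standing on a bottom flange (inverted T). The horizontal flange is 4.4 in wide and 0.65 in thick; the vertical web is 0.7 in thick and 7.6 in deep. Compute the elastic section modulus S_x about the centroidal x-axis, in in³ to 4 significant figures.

Split into non-overlapping primitives; take the origin at the lower-left of the bounding box.
Flange: 4.4 × 0.65, A = 2.86 in², y = 0.325 in, Ī = 0.100696 in⁴.
Web: 0.7 × 7.6, A = 5.32 in², y = 4.45 in, Ī = 25.6069 in⁴.
Centroid: ȳ = ΣA·y / ΣA = 3.00776 in.
Transfer each piece to the centroidal x-axis using Ī + A·d² with d = y − 3.00776:
  flange: d = -2.68276 in → contributes +20.6847 in⁴
  web: d = 1.44224 in → contributes +36.6728 in⁴
Total I = 57.3575 in⁴.
Extreme fibre distance c = 5.24224 in; S = I/c = 10.9414 in³.

S_x ≈ 10.94 in³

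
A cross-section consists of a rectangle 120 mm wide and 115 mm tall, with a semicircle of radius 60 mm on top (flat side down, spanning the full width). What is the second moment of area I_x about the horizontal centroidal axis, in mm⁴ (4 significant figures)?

I_x ≈ 4.424 × 10⁷ mm⁴

Split into non-overlapping primitives; take the origin at the lower-left of the bounding box.
Rectangular body: 120 × 115, A = 13 800 mm², y = 57.5 mm, Ī = 15 208 750 mm⁴.
Semicircular cap: semicircle r = 60, A = 5654.87 mm², y = 140.465 mm, Ī = 1 422 450 mm⁴.
Centroid: ȳ = ΣA·y / ΣA = 81.615 mm.
Transfer each piece to the horizontal centroidal axis using Ī + A·d² with d = y − 81.615:
  rectangular body: d = -24.115 mm → contributes +23 233 933 mm⁴
  semicircular cap: d = 58.8498 mm → contributes +21 006 913 mm⁴
Total I = 44 240 847 mm⁴.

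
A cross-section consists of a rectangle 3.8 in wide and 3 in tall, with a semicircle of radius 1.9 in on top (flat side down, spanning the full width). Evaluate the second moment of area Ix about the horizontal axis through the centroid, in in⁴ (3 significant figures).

Ix ≈ 30.1 in⁴

Break the section into simple shapes (no overlaps), measuring from the bottom-left corner of the bounding box.
Rectangular body: 3.8 × 3, A = 11.4 in², y = 1.5 in, Ī = 8.55 in⁴.
Semicircular cap: semicircle r = 1.9, A = 5.6706 in², y = 3.8064 in, Ī = 1.4304 in⁴.
Centroid: ȳ = ΣA·y / ΣA = 2.2661 in.
Transfer each piece to the horizontal axis through the centroid using Ī + A·d² with d = y − 2.2661:
  rectangular body: d = -0.76614 in → contributes +15.242 in⁴
  semicircular cap: d = 1.5402 in → contributes +14.883 in⁴
Total I = 30.124 in⁴.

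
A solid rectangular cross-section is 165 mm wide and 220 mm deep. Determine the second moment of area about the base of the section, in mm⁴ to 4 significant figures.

The section: 165 × 220, A = 36 300 mm², y = 110 mm, Ī = 146 410 000 mm⁴.
Transfer it to the base of the section using Ī + A·d² with d = y − 0:
  the section: d = 110 mm → contributes +585 640 000 mm⁴
Total I = 585 640 000 mm⁴.

I_base ≈ 5.856 × 10⁸ mm⁴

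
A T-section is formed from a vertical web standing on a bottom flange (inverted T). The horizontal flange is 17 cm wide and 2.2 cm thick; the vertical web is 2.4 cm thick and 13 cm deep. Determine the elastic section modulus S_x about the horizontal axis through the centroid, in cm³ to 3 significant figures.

Split into non-overlapping primitives; take the origin at the lower-left of the bounding box.
Flange: 17 × 2.2, A = 37.4 cm², y = 1.1 cm, Ī = 15.085 cm⁴.
Web: 2.4 × 13, A = 31.2 cm², y = 8.7 cm, Ī = 439.4 cm⁴.
Centroid: ȳ = ΣA·y / ΣA = 4.5566 cm.
Transfer each piece to the horizontal axis through the centroid using Ī + A·d² with d = y − 4.5566:
  flange: d = -3.4566 cm → contributes +461.93 cm⁴
  web: d = 4.1434 cm → contributes +975.04 cm⁴
Total I = 1 437 cm⁴.
Extreme fibre distance c = 10.643 cm; S = I/c = 135.01 cm³.

S_x ≈ 135 cm³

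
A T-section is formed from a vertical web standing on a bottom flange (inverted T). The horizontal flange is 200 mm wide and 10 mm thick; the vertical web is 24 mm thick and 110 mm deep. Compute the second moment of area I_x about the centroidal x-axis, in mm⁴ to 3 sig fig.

Treat the section as a set of non-overlapping primitives; coordinates are from the bounding-box lower-left.
Flange: 200 × 10, A = 2 000 mm², y = 5 mm, Ī = 16 667 mm⁴.
Web: 24 × 110, A = 2 640 mm², y = 65 mm, Ī = 2 662 000 mm⁴.
Centroid: ȳ = ΣA·y / ΣA = 39.138 mm.
Transfer each piece to the centroidal x-axis using Ī + A·d² with d = y − 39.138:
  flange: d = -34.138 mm → contributes +2 347 463 mm⁴
  web: d = 25.862 mm → contributes +4 427 755 mm⁴
Total I = 6 775 218 mm⁴.

I_x ≈ 6.78 × 10⁶ mm⁴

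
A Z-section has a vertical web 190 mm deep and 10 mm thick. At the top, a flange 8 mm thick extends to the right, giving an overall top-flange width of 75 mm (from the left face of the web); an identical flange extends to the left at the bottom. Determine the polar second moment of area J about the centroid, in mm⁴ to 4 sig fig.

J ≈ 1.618 × 10⁷ mm⁴

Break the section into simple shapes (no overlaps), measuring from the bottom-left corner of the bounding box.
Web: 10 × 190, A = 1 900 mm², y = 95 mm, Ī = 5 715 833 mm⁴.
Top flange (beyond web): 65 × 8, A = 520 mm², y = 186 mm, Ī = 2773.33 mm⁴.
Bottom flange (beyond web): 65 × 8, A = 520 mm², y = 4 mm, Ī = 2773.33 mm⁴.
Centroid: ȳ = ΣA·y / ΣA = 95 mm.
Transfer each piece to the centroidal x-axis using Ī + A·d² with d = y − 95:
  web: d = 0 mm → contributes +5 715 833 mm⁴
  top flange (beyond web): d = 91 mm → contributes +4 308 893 mm⁴
  bottom flange (beyond web): d = -91 mm → contributes +4 308 893 mm⁴
Total I = 14 333 620 mm⁴.
For the y-axis: x̄ = 70 mm.
Repeating about the centroidal y-axis gives I_y = 1 844 500 mm⁴.
Polar second moment: J = I_x + I_y = 16 178 120 mm⁴.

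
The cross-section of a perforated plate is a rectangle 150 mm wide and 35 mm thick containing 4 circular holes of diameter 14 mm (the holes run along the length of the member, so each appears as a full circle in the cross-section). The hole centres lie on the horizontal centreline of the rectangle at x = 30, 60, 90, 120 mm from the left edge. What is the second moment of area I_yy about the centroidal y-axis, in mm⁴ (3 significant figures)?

I_yy ≈ 9.14 × 10⁶ mm⁴

Treat the section as a set of non-overlapping primitives; coordinates are from the bounding-box lower-left.
Plate: 150 × 35, A = 5 250 mm², x = 75 mm, Ī = 9 843 750 mm⁴.
Hole 1 (subtracted): ⌀14, A = 153.94 mm², x = 30 mm, Ī = 1885.7 mm⁴.
Hole 2 (subtracted): ⌀14, A = 153.94 mm², x = 60 mm, Ī = 1885.7 mm⁴.
Hole 3 (subtracted): ⌀14, A = 153.94 mm², x = 90 mm, Ī = 1885.7 mm⁴.
Hole 4 (subtracted): ⌀14, A = 153.94 mm², x = 120 mm, Ī = 1885.7 mm⁴.
By symmetry the centroid is at mid-width, x̄ = 75 mm.
Transfer each piece to the centroidal y-axis using Ī + A·d² with d = x − 75:
  plate: d = 0 mm → contributes +9 843 750 mm⁴
  hole 1: d = -45 mm → contributes −313 610 mm⁴
  hole 2: d = -15 mm → contributes −36 522 mm⁴
  hole 3: d = 15 mm → contributes −36 522 mm⁴
  hole 4: d = 45 mm → contributes −313 610 mm⁴
Total I = 9 143 486 mm⁴.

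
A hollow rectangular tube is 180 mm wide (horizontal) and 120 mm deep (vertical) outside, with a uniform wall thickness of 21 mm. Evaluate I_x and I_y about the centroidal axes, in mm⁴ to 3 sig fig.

Treat the section as a set of non-overlapping primitives; coordinates are from the bounding-box lower-left.
Outer rectangle: 180 × 120, A = 21 600 mm², y = 60 mm, Ī = 25 920 000 mm⁴.
Inner void (subtracted): 138 × 78, A = 10 764 mm², y = 60 mm, Ī = 5 457 348 mm⁴.
By symmetry the centroid is at mid-height, ȳ = 60 mm.
All pieces are centred on the centroidal x-axis, so I = ΣĪ (holes subtracted) = 20 462 652 mm⁴.
Repeating about the centroidal y-axis gives I_y = 41 237 532 mm⁴.

I_x ≈ 2.05 × 10⁷ mm⁴, I_y ≈ 4.12 × 10⁷ mm⁴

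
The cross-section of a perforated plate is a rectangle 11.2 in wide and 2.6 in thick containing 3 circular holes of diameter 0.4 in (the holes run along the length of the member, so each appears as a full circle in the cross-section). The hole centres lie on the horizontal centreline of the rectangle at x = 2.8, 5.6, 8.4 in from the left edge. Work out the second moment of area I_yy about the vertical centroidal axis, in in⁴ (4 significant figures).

Treat the section as a set of non-overlapping primitives; coordinates are from the bounding-box lower-left.
Plate: 11.2 × 2.6, A = 29.12 in², x = 5.6 in, Ī = 304.401 in⁴.
Hole 1 (subtracted): ⌀0.4, A = 0.125664 in², x = 2.8 in, Ī = 0.00125664 in⁴.
Hole 2 (subtracted): ⌀0.4, A = 0.125664 in², x = 5.6 in, Ī = 0.00125664 in⁴.
Hole 3 (subtracted): ⌀0.4, A = 0.125664 in², x = 8.4 in, Ī = 0.00125664 in⁴.
By symmetry the centroid is at mid-width, x̄ = 5.6 in.
Transfer each piece to the vertical centroidal axis using Ī + A·d² with d = x − 5.6:
  plate: d = 0 in → contributes +304.401 in⁴
  hole 1: d = -2.8 in → contributes −0.98646 in⁴
  hole 2: d = 0 in → contributes −0.00125664 in⁴
  hole 3: d = 2.8 in → contributes −0.98646 in⁴
Total I = 302.427 in⁴.

I_yy ≈ 302.4 in⁴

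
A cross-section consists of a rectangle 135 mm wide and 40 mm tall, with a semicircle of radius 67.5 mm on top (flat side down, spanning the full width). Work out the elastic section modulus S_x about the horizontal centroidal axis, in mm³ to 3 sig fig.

Split into non-overlapping primitives; take the origin at the lower-left of the bounding box.
Rectangular body: 135 × 40, A = 5 400 mm², y = 20 mm, Ī = 720 000 mm⁴.
Semicircular cap: semicircle r = 67.5, A = 7156.9 mm², y = 68.648 mm, Ī = 2 278 490 mm⁴.
Centroid: ȳ = ΣA·y / ΣA = 47.727 mm.
Transfer each piece to the horizontal centroidal axis using Ī + A·d² with d = y − 47.727:
  rectangular body: d = -27.727 mm → contributes +4 871 537 mm⁴
  semicircular cap: d = 20.921 mm → contributes +5 410 876 mm⁴
Total I = 10 282 413 mm⁴.
Extreme fibre distance c = 59.773 mm; S = I/c = 172 025 mm³.

S_x ≈ 1.72 × 10⁵ mm³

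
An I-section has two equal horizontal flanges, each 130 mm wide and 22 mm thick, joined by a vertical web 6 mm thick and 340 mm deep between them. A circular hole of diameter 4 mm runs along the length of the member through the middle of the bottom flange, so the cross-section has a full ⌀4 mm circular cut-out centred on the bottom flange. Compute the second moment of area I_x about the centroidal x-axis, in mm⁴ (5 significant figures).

Decompose the section into non-overlapping parts with the origin at the bottom-left of its bounding rectangle.
Bottom flange: 130 × 22, A = 2 860 mm², y = 11 mm, Ī = 115353.3 mm⁴.
Web: 6 × 340, A = 2 040 mm², y = 192 mm, Ī = 19 652 000 mm⁴.
Top flange: 130 × 22, A = 2 860 mm², y = 373 mm, Ī = 115353.3 mm⁴.
Hole (subtracted): ⌀4, A = 12.56637 mm², y = 11 mm, Ī = 12.56637 mm⁴.
Centroid: ȳ = ΣA·y / ΣA = 192.2936 mm.
Transfer each piece to the centroidal x-axis using Ī + A·d² with d = y − 192.2936:
  bottom flange: d = -181.2936 mm → contributes +94 116 012 mm⁴
  web: d = -0.2935828 mm → contributes +19 652 176 mm⁴
  top flange: d = 180.7064 mm → contributes +93 508 108 mm⁴
  hole: d = -181.2936 mm → contributes −413 036 mm⁴
Total I = 206 863 259 mm⁴.

I_x ≈ 2.0686 × 10⁸ mm⁴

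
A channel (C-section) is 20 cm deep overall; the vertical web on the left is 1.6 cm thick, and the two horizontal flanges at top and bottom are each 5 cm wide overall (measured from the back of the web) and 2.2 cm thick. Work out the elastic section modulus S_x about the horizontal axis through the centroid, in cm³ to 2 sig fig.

S_x ≈ 230 cm³

Split into non-overlapping primitives; take the origin at the lower-left of the bounding box.
Web: 1.6 × 20, A = 32 cm², y = 10 cm, Ī = 1 067 cm⁴.
Top flange (beyond web): 3.4 × 2.2, A = 7.48 cm², y = 18.9 cm, Ī = 3.017 cm⁴.
Bottom flange (beyond web): 3.4 × 2.2, A = 7.48 cm², y = 1.1 cm, Ī = 3.017 cm⁴.
By symmetry the centroid is at mid-height, ȳ = 10 cm.
Transfer each piece to the horizontal axis through the centroid using Ī + A·d² with d = y − 10:
  web: d = 0 cm → contributes +1 067 cm⁴
  top flange (beyond web): d = 8.9 cm → contributes +595.5 cm⁴
  bottom flange (beyond web): d = -8.9 cm → contributes +595.5 cm⁴
Total I = 2 258 cm⁴.
Extreme fibre distance c = 10 cm; S = I/c = 225.8 cm³.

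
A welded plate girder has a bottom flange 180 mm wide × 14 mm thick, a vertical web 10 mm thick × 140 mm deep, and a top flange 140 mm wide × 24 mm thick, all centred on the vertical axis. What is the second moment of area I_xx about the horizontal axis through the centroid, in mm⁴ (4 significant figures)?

I_xx ≈ 3.911 × 10⁷ mm⁴

Decompose the section into non-overlapping parts with the origin at the bottom-left of its bounding rectangle.
Bottom plate: 180 × 14, A = 2 520 mm², y = 7 mm, Ī = 41 160 mm⁴.
Web plate: 10 × 140, A = 1 400 mm², y = 84 mm, Ī = 2 286 667 mm⁴.
Top plate: 140 × 24, A = 3 360 mm², y = 166 mm, Ī = 161 280 mm⁴.
Centroid: ȳ = ΣA·y / ΣA = 95.1923 mm.
Transfer each piece to the horizontal axis through the centroid using Ī + A·d² with d = y − 95.1923:
  bottom plate: d = -88.1923 mm → contributes +19 641 426 mm⁴
  web plate: d = -11.1923 mm → contributes +2 462 042 mm⁴
  top plate: d = 70.8077 mm → contributes +17 007 410 mm⁴
Total I = 39 110 877 mm⁴.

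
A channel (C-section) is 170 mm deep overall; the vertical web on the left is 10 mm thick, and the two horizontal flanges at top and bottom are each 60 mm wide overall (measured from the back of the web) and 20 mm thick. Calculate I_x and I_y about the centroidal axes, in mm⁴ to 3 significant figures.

I_x ≈ 1.54 × 10⁷ mm⁴, I_y ≈ 1.26 × 10⁶ mm⁴

Break the section into simple shapes (no overlaps), measuring from the bottom-left corner of the bounding box.
Web: 10 × 170, A = 1 700 mm², y = 85 mm, Ī = 4 094 167 mm⁴.
Top flange (beyond web): 50 × 20, A = 1 000 mm², y = 160 mm, Ī = 33 333 mm⁴.
Bottom flange (beyond web): 50 × 20, A = 1 000 mm², y = 10 mm, Ī = 33 333 mm⁴.
By symmetry the centroid is at mid-height, ȳ = 85 mm.
Transfer each piece to the centroidal x-axis using Ī + A·d² with d = y − 85:
  web: d = 0 mm → contributes +4 094 167 mm⁴
  top flange (beyond web): d = 75 mm → contributes +5 658 333 mm⁴
  bottom flange (beyond web): d = -75 mm → contributes +5 658 333 mm⁴
Total I = 15 410 833 mm⁴.
For the y-axis: x̄ = 21.216 mm.
Repeating about the centroidal y-axis gives I_y = 1 257 860 mm⁴.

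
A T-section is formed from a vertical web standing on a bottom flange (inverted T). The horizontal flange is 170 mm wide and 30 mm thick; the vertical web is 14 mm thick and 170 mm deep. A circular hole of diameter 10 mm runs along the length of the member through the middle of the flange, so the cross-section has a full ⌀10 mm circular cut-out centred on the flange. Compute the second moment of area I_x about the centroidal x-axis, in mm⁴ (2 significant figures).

Treat the section as a set of non-overlapping primitives; coordinates are from the bounding-box lower-left.
Flange: 170 × 30, A = 5 100 mm², y = 15 mm, Ī = 382 500 mm⁴.
Web: 14 × 170, A = 2 380 mm², y = 115 mm, Ī = 5 731 833 mm⁴.
Hole (subtracted): ⌀10, A = 78.54 mm², y = 15 mm, Ī = 490.9 mm⁴.
Centroid: ȳ = ΣA·y / ΣA = 47.16 mm.
Transfer each piece to the centroidal x-axis using Ī + A·d² with d = y − 47.16:
  flange: d = -32.16 mm → contributes +5 655 883 mm⁴
  web: d = 67.84 mm → contributes +16 686 576 mm⁴
  hole: d = -32.16 mm → contributes −81 701 mm⁴
Total I = 22 260 758 mm⁴.

I_x ≈ 2.2 × 10⁷ mm⁴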